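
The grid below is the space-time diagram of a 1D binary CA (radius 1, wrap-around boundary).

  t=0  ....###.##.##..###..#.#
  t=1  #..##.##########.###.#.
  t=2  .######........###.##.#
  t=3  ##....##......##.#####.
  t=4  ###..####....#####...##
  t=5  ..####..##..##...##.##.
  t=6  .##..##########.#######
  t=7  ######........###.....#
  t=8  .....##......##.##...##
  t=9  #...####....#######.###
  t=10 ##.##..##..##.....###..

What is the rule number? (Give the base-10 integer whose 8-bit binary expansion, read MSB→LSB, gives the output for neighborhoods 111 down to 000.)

  nb ###: next=.  (t=0,i=5, bit7=0)
  nb ##.: next=#  (t=0,i=6, bit6=1)
  nb #.#: next=#  (t=0,i=7, bit5=1)
  nb #..: next=#  (t=0,i=0, bit4=1)
  nb .##: next=#  (t=0,i=4, bit3=1)
  nb .#.: next=.  (t=0,i=20, bit2=0)
  nb ..#: next=#  (t=0,i=3, bit1=1)
  nb ...: next=.  (t=0,i=1, bit0=0)
  bits 01111010 = 122

122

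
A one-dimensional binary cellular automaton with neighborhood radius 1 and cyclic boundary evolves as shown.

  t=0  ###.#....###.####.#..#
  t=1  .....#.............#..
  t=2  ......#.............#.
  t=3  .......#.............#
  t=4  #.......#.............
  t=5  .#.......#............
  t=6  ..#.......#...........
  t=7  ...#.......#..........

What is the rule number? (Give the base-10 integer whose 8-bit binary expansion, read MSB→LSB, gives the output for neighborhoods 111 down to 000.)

  ###|.  b7=0 t=0,i=0
  ##.|.  b6=0 t=0,i=2
  #.#|.  b5=0 t=0,i=3
  #..|#  b4=1 t=0,i=5
  .##|.  b3=0 t=0,i=9
  .#.|.  b2=0 t=0,i=4
  ..#|.  b1=0 t=0,i=8
  ...|.  b0=0 t=0,i=6
  bits 00010000 = 16

16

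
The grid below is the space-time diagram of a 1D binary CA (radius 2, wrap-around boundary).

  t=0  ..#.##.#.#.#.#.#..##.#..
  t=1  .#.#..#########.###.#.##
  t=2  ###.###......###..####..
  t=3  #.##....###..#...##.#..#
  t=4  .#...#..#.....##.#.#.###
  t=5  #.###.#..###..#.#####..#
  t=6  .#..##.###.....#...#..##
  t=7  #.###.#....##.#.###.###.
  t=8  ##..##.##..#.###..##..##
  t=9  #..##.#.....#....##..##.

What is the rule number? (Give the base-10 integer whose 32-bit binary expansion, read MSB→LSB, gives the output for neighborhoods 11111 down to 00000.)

1814761413

  [31] ##### => .  t=1,i=8
  [30] ####. => #  t=1,i=13
  [29] ###.# => #  t=1,i=14
  [28] ###.. => .  t=2,i=6
  [27] ##.## => #  t=1,i=15
  [26] ##.#. => #  t=0,i=6
  [25] ##..# => .  t=2,i=16
  [24] ##... => .  t=2,i=7
  [23] #.### => .  t=1,i=16
  [22] #.##. => .  t=0,i=4
  [21] #.#.# => #  t=0,i=7
  [20] #.#.. => .  t=0,i=15
  [19] #..## => #  t=0,i=17
  [18] #..#. => .  t=3,i=12
  [17] #...# => #  t=3,i=15
  [16] #.... => #  t=0,i=23
  [15] .#### => .  t=1,i=7
  [14] .###. => .  t=1,i=17
  [13] .##.# => .  t=0,i=5
  [12] .##.. => .  t=3,i=3
  [11] .#.## => #  t=0,i=3
  [10] .#.#. => #  t=0,i=8
  [9] .#..# => #  t=0,i=16
  [8] .#... => #  t=0,i=22
  [7] ..### => #  t=1,i=6
  [6] ..##. => #  t=0,i=18
  [5] ..#.# => .  t=0,i=2
  [4] ..#.. => .  t=3,i=13
  [3] ...## => .  t=2,i=12
  [2] ...#. => #  t=0,i=1
  [1] ....# => .  t=0,i=0
  [0] ..... => #  t=2,i=9
  bits 01101100001010110000111111000101 = 1814761413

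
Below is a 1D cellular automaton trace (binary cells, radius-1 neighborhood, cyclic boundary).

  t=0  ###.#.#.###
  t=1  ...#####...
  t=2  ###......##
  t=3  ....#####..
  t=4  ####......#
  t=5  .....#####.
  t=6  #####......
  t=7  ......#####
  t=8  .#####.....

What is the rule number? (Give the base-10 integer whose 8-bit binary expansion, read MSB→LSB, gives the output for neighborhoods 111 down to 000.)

  nb ###: next=.  (t=0,i=0, bit7=0)
  nb ##.: next=.  (t=0,i=2, bit6=0)
  nb #.#: next=#  (t=0,i=3, bit5=1)
  nb #..: next=.  (t=1,i=8, bit4=0)
  nb .##: next=.  (t=0,i=8, bit3=0)
  nb .#.: next=#  (t=0,i=4, bit2=1)
  nb ..#: next=#  (t=1,i=2, bit1=1)
  nb ...: next=#  (t=1,i=0, bit0=1)
  bits 00100111 = 39

39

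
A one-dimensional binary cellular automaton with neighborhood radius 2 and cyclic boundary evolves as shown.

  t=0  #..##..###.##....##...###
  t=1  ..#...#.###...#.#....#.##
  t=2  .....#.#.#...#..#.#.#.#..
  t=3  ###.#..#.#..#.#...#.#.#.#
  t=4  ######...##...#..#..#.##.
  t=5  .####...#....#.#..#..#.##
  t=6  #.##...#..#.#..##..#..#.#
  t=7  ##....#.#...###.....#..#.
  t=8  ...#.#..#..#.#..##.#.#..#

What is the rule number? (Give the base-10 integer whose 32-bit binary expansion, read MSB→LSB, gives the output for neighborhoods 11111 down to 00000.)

3963218445

  ##### -> #   bit 31 = 1  t=4,i=2
  ####. -> #   bit 30 = 1  t=0,i=24
  ###.# -> #   bit 29 = 1  t=0,i=9
  ###.. -> .   bit 28 = 0  t=0,i=0
  ##.## -> #   bit 27 = 1  t=0,i=10
  ##.#. -> #   bit 26 = 1  t=3,i=3
  ##..# -> .   bit 25 = 0  t=0,i=1
  ##... -> .   bit 24 = 0  t=0,i=13
  #.### -> .   bit 23 = 0  t=1,i=8
  #.##. -> .   bit 22 = 0  t=0,i=11
  #.#.# -> #   bit 21 = 1  t=2,i=7
  #.#.. -> #   bit 20 = 1  t=1,i=16
  #..## -> #   bit 19 = 1  t=0,i=2
  #..#. -> .   bit 18 = 0  t=1,i=1
  #...# -> .   bit 17 = 0  t=0,i=20
  #.... -> #   bit 16 = 1  t=0,i=14
  .#### -> #   bit 15 = 1  t=0,i=23
  .###. -> #   bit 14 = 1  t=0,i=8
  .##.# -> #   bit 13 = 1  t=4,i=23
  .##.. -> .   bit 12 = 0  t=0,i=4
  .#.## -> #   bit 11 = 1  t=1,i=7
  .#.#. -> .   bit 10 = 0  t=1,i=15
  .#..# -> #   bit 9 = 1  t=2,i=14
  .#... -> .   bit 8 = 0  t=1,i=3
  ..### -> .   bit 7 = 0  t=0,i=7
  ..##. -> .   bit 6 = 0  t=0,i=3
  ..#.# -> .   bit 5 = 0  t=1,i=6
  ..#.. -> .   bit 4 = 0  t=1,i=2
  ...## -> #   bit 3 = 1  t=0,i=16
  ...#. -> #   bit 2 = 1  t=1,i=5
  ....# -> .   bit 1 = 0  t=0,i=15
  ..... -> #   bit 0 = 1  t=2,i=0
  bits 11101100001110011110101000001101 = 3963218445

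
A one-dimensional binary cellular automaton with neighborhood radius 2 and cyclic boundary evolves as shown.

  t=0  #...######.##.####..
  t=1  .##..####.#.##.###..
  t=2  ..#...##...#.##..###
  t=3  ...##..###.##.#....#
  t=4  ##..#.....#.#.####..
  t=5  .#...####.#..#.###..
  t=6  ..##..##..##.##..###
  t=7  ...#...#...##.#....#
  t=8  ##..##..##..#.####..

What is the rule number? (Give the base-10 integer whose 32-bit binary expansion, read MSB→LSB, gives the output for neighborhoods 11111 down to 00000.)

  [31] ##### => #  t=0,i=6
  [30] ####. => #  t=0,i=8
  [29] ###.# => .  t=0,i=9
  [28] ###.. => #  t=0,i=17
  [27] ##.## => #  t=0,i=10
  [26] ##.#. => .  t=1,i=9
  [25] ##..# => .  t=0,i=18
  [24] ##... => #  t=1,i=18
  [23] #.### => .  t=0,i=14
  [22] #.##. => .  t=0,i=11
  [21] #.#.# => .  t=1,i=10
  [20] #.#.. => #  t=3,i=14
  [19] #..## => .  t=1,i=4
  [18] #..#. => .  t=0,i=19
  [17] #...# => #  t=0,i=2
  [16] #.... => #  t=3,i=16
  [15] .#### => #  t=0,i=5
  [14] .###. => .  t=1,i=16
  [13] .##.# => #  t=0,i=12
  [12] .##.. => #  t=1,i=2
  [11] .#.## => #  t=1,i=11
  [10] .#.#. => .  t=4,i=11
  [9] .#..# => #  t=5,i=11
  [8] .#... => #  t=0,i=1
  [7] ..### => .  t=0,i=4
  [6] ..##. => .  t=1,i=1
  [5] ..#.# => #  t=2,i=11
  [4] ..#.. => .  t=0,i=0
  [3] ...## => .  t=0,i=3
  [2] ...#. => .  t=2,i=10
  [1] ....# => #  t=3,i=17
  [0] ..... => #  t=4,i=7
  bits 11011001000100111011101100100011 = 3641948963

3641948963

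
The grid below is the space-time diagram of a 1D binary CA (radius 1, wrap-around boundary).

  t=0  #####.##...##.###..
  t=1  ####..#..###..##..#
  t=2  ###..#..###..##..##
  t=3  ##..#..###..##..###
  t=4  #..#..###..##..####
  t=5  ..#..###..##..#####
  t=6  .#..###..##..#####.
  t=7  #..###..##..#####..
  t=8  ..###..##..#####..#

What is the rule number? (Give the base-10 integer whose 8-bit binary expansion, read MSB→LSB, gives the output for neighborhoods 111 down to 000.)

139

  [7] ### => #  t=0,i=1
  [6] ##. => .  t=0,i=4
  [5] #.# => .  t=0,i=5
  [4] #.. => .  t=0,i=8
  [3] .## => #  t=0,i=0
  [2] .#. => .  t=1,i=6
  [1] ..# => #  t=0,i=10
  [0] ... => #  t=0,i=9
  bits 10001011 = 139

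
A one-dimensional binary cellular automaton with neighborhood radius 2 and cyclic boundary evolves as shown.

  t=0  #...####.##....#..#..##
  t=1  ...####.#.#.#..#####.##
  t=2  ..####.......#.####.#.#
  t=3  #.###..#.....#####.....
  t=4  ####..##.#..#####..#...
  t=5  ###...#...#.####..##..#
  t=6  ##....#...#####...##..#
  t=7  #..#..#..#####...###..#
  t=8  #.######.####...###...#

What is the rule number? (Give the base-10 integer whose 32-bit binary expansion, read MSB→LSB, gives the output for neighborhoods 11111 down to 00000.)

  [31] ##### => #  t=1,i=17
  [30] ####. => #  t=0,i=6
  [29] ###.# => .  t=0,i=7
  [28] ###.. => .  t=0,i=0
  [27] ##.## => #  t=0,i=8
  [26] ##.#. => .  t=1,i=7
  [25] ##..# => .  t=3,i=5
  [24] ##... => .  t=0,i=1
  [23] #.### => #  t=2,i=15
  [22] #.##. => .  t=0,i=9
  [21] #.#.# => .  t=1,i=8
  [20] #.#.. => .  t=1,i=12
  [19] #..## => .  t=0,i=20
  [18] #..#. => #  t=0,i=17
  [17] #...# => .  t=0,i=2
  [16] #.... => #  t=0,i=12
  [15] .#### => #  t=0,i=5
  [14] .###. => #  t=0,i=22
  [13] .##.# => .  t=4,i=7
  [12] .##.. => #  t=0,i=10
  [11] .#.## => #  t=2,i=14
  [10] .#.#. => .  t=1,i=9
  [9] .#..# => #  t=0,i=16
  [8] .#... => .  t=3,i=8
  [7] ..### => #  t=0,i=4
  [6] ..##. => #  t=4,i=6
  [5] ..#.# => #  t=2,i=13
  [4] ..#.. => #  t=0,i=15
  [3] ...## => #  t=0,i=3
  [2] ...#. => .  t=0,i=14
  [1] ....# => .  t=0,i=13
  [0] ..... => .  t=2,i=8
  bits 11001000100001011101101011111000 = 3364215544

3364215544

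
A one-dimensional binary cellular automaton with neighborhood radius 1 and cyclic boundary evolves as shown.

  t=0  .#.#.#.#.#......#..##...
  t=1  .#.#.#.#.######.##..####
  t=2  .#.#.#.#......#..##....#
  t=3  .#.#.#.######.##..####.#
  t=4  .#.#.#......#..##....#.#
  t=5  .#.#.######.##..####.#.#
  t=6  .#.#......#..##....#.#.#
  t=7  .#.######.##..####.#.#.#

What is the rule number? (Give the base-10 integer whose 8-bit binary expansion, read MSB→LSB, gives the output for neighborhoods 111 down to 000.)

85

  ###|.  b7=0 t=1,i=10
  ##.|#  b6=1 t=0,i=20
  #.#|.  b5=0 t=0,i=2
  #..|#  b4=1 t=0,i=10
  .##|.  b3=0 t=0,i=19
  .#.|#  b2=1 t=0,i=1
  ..#|.  b1=0 t=0,i=0
  ...|#  b0=1 t=0,i=11
  bits 01010101 = 85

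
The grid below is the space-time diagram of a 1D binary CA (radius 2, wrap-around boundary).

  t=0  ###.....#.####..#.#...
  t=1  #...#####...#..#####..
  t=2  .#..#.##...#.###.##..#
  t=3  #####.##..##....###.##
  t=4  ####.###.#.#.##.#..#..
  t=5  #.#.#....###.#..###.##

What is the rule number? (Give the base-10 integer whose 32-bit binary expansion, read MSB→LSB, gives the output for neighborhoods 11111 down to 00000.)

3363641255

  nb #####: next=#  (t=1,i=6, bit31=1)
  nb ####.: next=#  (t=0,i=12, bit30=1)
  nb ###.#: next=.  (t=2,i=15, bit29=0)
  nb ###..: next=.  (t=0,i=2, bit28=0)
  nb ##.##: next=#  (t=2,i=16, bit27=1)
  nb ##.#.: next=.  (t=4,i=8, bit26=0)
  nb ##..#: next=.  (t=0,i=14, bit25=0)
  nb ##...: next=.  (t=0,i=3, bit24=0)
  nb #.###: next=.  (t=0,i=10, bit23=0)
  nb #.##.: next=#  (t=2,i=6, bit22=1)
  nb #.#.#: next=#  (t=4,i=9, bit21=1)
  nb #.#..: next=#  (t=0,i=18, bit20=1)
  nb #..##: next=#  (t=1,i=14, bit19=1)
  nb #..#.: next=#  (t=0,i=15, bit18=1)
  nb #...#: next=.  (t=0,i=20, bit17=0)
  nb #....: next=#  (t=0,i=4, bit16=1)
  nb .####: next=.  (t=0,i=11, bit15=0)
  nb .###.: next=.  (t=0,i=1, bit14=0)
  nb .##.#: next=.  (t=4,i=14, bit13=0)
  nb .##..: next=#  (t=2,i=7, bit12=1)
  nb .#.##: next=.  (t=0,i=9, bit11=0)
  nb .#.#.: next=#  (t=0,i=17, bit10=1)
  nb .#..#: next=#  (t=1,i=13, bit9=1)
  nb .#...: next=#  (t=0,i=19, bit8=1)
  nb ..###: next=#  (t=0,i=0, bit7=1)
  nb ..##.: next=.  (t=3,i=10, bit6=0)
  nb ..#.#: next=#  (t=0,i=8, bit5=1)
  nb ..#..: next=.  (t=1,i=0, bit4=0)
  nb ...##: next=.  (t=0,i=21, bit3=0)
  nb ...#.: next=#  (t=0,i=7, bit2=1)
  nb ....#: next=#  (t=0,i=6, bit1=1)
  nb .....: next=#  (t=0,i=5, bit0=1)
  bits 11001000011111010001011110100111 = 3363641255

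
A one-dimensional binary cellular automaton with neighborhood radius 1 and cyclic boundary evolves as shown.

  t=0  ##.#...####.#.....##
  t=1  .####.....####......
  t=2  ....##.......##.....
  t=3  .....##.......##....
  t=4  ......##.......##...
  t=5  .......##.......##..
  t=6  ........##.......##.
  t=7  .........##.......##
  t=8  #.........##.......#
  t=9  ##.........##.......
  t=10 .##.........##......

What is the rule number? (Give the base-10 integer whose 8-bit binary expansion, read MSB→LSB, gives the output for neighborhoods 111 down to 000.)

116

  ### -> .   bit 7 = 0  t=0,i=0
  ##. -> #   bit 6 = 1  t=0,i=1
  #.# -> #   bit 5 = 1  t=0,i=2
  #.. -> #   bit 4 = 1  t=0,i=4
  .## -> .   bit 3 = 0  t=0,i=7
  .#. -> #   bit 2 = 1  t=0,i=3
  ..# -> .   bit 1 = 0  t=0,i=6
  ... -> .   bit 0 = 0  t=0,i=5
  bits 01110100 = 116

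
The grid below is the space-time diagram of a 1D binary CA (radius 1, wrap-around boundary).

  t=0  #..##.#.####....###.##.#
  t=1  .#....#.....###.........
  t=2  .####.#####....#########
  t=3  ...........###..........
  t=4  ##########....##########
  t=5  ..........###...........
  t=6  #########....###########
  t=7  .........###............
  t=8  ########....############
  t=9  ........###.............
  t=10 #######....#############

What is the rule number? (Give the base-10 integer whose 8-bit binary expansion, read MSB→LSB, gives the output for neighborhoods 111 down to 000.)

  ### -> .   bit 7 = 0  t=0,i=9
  ##. -> .   bit 6 = 0  t=0,i=0
  #.# -> .   bit 5 = 0  t=0,i=5
  #.. -> #   bit 4 = 1  t=0,i=1
  .## -> .   bit 3 = 0  t=0,i=3
  .#. -> #   bit 2 = 1  t=0,i=6
  ..# -> .   bit 1 = 0  t=0,i=2
  ... -> #   bit 0 = 1  t=0,i=13
  bits 00010101 = 21

21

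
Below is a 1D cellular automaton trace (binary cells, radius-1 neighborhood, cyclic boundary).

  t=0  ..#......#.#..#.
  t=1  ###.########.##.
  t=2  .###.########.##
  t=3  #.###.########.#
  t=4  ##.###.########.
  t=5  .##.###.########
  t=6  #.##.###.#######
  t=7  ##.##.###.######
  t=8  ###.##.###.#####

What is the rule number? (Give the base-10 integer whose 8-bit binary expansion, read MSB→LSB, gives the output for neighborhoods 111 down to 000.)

231

  nb ###: next=#  (t=1,i=1, bit7=1)
  nb ##.: next=#  (t=1,i=2, bit6=1)
  nb #.#: next=#  (t=0,i=10, bit5=1)
  nb #..: next=.  (t=0,i=3, bit4=0)
  nb .##: next=.  (t=1,i=0, bit3=0)
  nb .#.: next=#  (t=0,i=2, bit2=1)
  nb ..#: next=#  (t=0,i=1, bit1=1)
  nb ...: next=#  (t=0,i=0, bit0=1)
  bits 11100111 = 231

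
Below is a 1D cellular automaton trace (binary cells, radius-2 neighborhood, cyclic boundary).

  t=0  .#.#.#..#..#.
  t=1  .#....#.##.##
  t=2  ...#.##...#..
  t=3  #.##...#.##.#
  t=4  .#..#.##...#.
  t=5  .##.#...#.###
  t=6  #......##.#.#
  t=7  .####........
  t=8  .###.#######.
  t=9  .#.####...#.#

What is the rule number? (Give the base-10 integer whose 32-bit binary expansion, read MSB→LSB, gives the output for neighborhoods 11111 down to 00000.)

  #####|.  b31=0 t=8,i=7
  ####.|#  b30=1 t=7,i=3
  ###.#|#  b29=1 t=5,i=12
  ###..|.  b28=0 t=7,i=4
  ##.##|#  b27=1 t=1,i=10
  ##.#.|.  b26=0 t=1,i=0
  ##..#|#  b25=1 t=8,i=12
  ##...|#  b24=1 t=2,i=7
  #.###|#  b23=1 t=5,i=10
  #.##.|.  b22=0 t=1,i=8
  #.#.#|.  b21=0 t=0,i=3
  #.#..|.  b20=0 t=0,i=5
  #..##|.  b19=0 t=8,i=0
  #..#.|.  b18=0 t=0,i=0
  #...#|.  b17=0 t=2,i=8
  #....|#  b16=1 t=1,i=3
  .####|#  b15=1 t=7,i=2
  .###.|.  b14=0 t=5,i=11
  .##.#|.  b13=0 t=1,i=9
  .##..|.  b12=0 t=2,i=6
  .#.##|.  b11=0 t=1,i=7
  .#.#.|.  b10=0 t=0,i=2
  .#..#|#  b9=1 t=0,i=6
  .#...|.  b8=0 t=1,i=2
  ..###|#  b7=1 t=7,i=1
  ..##.|.  b6=0 t=6,i=7
  ..#.#|#  b5=1 t=0,i=1
  ..#..|#  b4=1 t=0,i=8
  ...##|.  b3=0 t=6,i=6
  ...#.|#  b2=1 t=1,i=5
  ....#|.  b1=0 t=1,i=4
  .....|#  b0=1 t=2,i=0
  bits 01101011100000011000001010110101 = 1803649717

1803649717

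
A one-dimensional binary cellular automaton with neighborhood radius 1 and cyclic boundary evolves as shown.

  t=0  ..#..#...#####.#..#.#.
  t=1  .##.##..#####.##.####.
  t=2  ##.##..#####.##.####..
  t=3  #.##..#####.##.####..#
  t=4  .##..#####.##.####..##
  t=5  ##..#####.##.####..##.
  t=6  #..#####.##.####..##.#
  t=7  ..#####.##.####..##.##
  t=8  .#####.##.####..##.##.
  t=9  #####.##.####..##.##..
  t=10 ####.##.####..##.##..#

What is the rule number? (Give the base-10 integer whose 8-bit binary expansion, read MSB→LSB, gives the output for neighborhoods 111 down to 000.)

  ###|#  b7=1 t=0,i=10
  ##.|.  b6=0 t=0,i=13
  #.#|#  b5=1 t=0,i=14
  #..|.  b4=0 t=0,i=3
  .##|#  b3=1 t=0,i=9
  .#.|#  b2=1 t=0,i=2
  ..#|#  b1=1 t=0,i=1
  ...|.  b0=0 t=0,i=0
  bits 10101110 = 174

174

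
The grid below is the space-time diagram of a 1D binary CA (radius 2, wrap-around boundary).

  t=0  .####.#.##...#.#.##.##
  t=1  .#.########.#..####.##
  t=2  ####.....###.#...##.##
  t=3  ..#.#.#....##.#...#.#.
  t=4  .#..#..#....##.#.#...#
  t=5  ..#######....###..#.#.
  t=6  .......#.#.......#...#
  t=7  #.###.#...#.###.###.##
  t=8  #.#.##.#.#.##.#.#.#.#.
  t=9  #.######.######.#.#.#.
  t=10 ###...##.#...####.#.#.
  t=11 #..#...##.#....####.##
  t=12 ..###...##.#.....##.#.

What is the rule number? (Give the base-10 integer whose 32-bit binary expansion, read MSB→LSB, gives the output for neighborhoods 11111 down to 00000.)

  nb #####: next=.  (t=1,i=5, bit31=0)
  nb ####.: next=#  (t=0,i=3, bit30=1)
  nb ###.#: next=#  (t=0,i=4, bit29=1)
  nb ###..: next=.  (t=2,i=3, bit28=0)
  nb ##.##: next=.  (t=0,i=0, bit27=0)
  nb ##.#.: next=#  (t=0,i=5, bit26=1)
  nb ##..#: next=.  (t=5,i=16, bit25=0)
  nb ##...: next=#  (t=0,i=10, bit24=1)
  nb #.###: next=#  (t=0,i=1, bit23=1)
  nb #.##.: next=#  (t=0,i=8, bit22=1)
  nb #.#.#: next=#  (t=0,i=6, bit21=1)
  nb #.#..: next=.  (t=1,i=12, bit20=0)
  nb #..##: next=.  (t=1,i=14, bit19=0)
  nb #..#.: next=#  (t=4,i=3, bit18=1)
  nb #...#: next=.  (t=0,i=11, bit17=0)
  nb #....: next=.  (t=2,i=5, bit16=0)
  nb .####: next=.  (t=0,i=2, bit15=0)
  nb .###.: next=.  (t=2,i=10, bit14=0)
  nb .##.#: next=#  (t=0,i=18, bit13=1)
  nb .##..: next=#  (t=0,i=9, bit12=1)
  nb .#.##: next=#  (t=0,i=7, bit11=1)
  nb .#.#.: next=.  (t=0,i=14, bit10=0)
  nb .#..#: next=#  (t=1,i=13, bit9=1)
  nb .#...: next=#  (t=2,i=14, bit8=1)
  nb ..###: next=.  (t=1,i=15, bit7=0)
  nb ..##.: next=.  (t=2,i=17, bit6=0)
  nb ..#.#: next=.  (t=0,i=13, bit5=0)
  nb ..#..: next=#  (t=4,i=4, bit4=1)
  nb ...##: next=.  (t=2,i=8, bit3=0)
  nb ...#.: next=#  (t=0,i=12, bit2=1)
  nb ....#: next=.  (t=2,i=7, bit1=0)
  nb .....: next=#  (t=2,i=6, bit0=1)
  bits 01100101111001000011101100010101 = 1709456149

1709456149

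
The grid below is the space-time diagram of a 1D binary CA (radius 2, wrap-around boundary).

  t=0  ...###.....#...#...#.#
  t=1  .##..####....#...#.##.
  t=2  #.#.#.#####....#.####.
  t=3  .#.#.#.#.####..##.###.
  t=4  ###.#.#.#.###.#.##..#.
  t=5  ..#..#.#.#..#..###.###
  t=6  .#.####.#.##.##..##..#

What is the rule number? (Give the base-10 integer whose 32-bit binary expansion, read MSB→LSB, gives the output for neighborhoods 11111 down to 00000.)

2035269161

  #####|.  b31=0 t=2,i=8
  ####.|#  b30=1 t=1,i=7
  ###.#|#  b29=1 t=2,i=20
  ###..|#  b28=1 t=0,i=5
  ##.##|#  b27=1 t=3,i=17
  ##.#.|.  b26=0 t=2,i=21
  ##..#|.  b25=0 t=1,i=3
  ##...|#  b24=1 t=0,i=6
  #.###|.  b23=0 t=2,i=6
  #.##.|#  b22=1 t=1,i=19
  #.#.#|.  b21=0 t=2,i=0
  #.#..|.  b20=0 t=0,i=21
  #..##|#  b19=1 t=1,i=0
  #..#.|#  b18=1 t=3,i=0
  #...#|#  b17=1 t=0,i=1
  #....|#  b16=1 t=0,i=7
  .####|#  b15=1 t=1,i=6
  .###.|.  b14=0 t=0,i=4
  .##.#|#  b13=1 t=3,i=16
  .##..|#  b12=1 t=1,i=2
  .#.##|#  b11=1 t=1,i=18
  .#.#.|#  b10=1 t=0,i=20
  .#..#|#  b9=1 t=5,i=3
  .#...|.  b8=0 t=0,i=0
  ..###|.  b7=0 t=0,i=3
  ..##.|.  b6=0 t=1,i=1
  ..#.#|#  b5=1 t=0,i=19
  ..#..|.  b4=0 t=0,i=11
  ...##|#  b3=1 t=0,i=2
  ...#.|.  b2=0 t=0,i=10
  ....#|.  b1=0 t=0,i=9
  .....|#  b0=1 t=0,i=8
  bits 01111001010011111011111000101001 = 2035269161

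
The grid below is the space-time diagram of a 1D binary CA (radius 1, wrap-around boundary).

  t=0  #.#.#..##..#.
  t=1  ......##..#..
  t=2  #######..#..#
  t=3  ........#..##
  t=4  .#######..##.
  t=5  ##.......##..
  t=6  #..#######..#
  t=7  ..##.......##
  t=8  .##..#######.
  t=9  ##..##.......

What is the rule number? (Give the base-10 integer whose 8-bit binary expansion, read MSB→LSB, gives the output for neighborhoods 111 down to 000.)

11

  [7] ### => .  t=2,i=0
  [6] ##. => .  t=0,i=8
  [5] #.# => .  t=0,i=1
  [4] #.. => .  t=0,i=5
  [3] .## => #  t=0,i=7
  [2] .#. => .  t=0,i=0
  [1] ..# => #  t=0,i=6
  [0] ... => #  t=1,i=0
  bits 00001011 = 11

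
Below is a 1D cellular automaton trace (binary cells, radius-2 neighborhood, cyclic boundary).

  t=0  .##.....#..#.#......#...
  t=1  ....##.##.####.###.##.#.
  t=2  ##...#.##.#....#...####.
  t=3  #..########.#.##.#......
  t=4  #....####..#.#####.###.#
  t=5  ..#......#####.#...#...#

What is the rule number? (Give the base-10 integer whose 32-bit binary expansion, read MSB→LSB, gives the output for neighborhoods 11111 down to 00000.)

2262248501

  #####|#  b31=1 t=3,i=5
  ####.|.  b30=0 t=1,i=12
  ###.#|.  b29=0 t=1,i=13
  ###..|.  b28=0 t=4,i=8
  ##.##|.  b27=0 t=1,i=6
  ##.#.|#  b26=1 t=1,i=21
  ##..#|#  b25=1 t=4,i=9
  ##...|.  b24=0 t=0,i=3
  #.###|#  b23=1 t=1,i=10
  #.##.|#  b22=1 t=1,i=7
  #.#.#|.  b21=0 t=3,i=12
  #.#..|#  b20=1 t=0,i=13
  #..##|.  b19=0 t=3,i=2
  #..#.|#  b18=1 t=0,i=10
  #...#|#  b17=1 t=2,i=3
  #....|#  b16=1 t=0,i=4
  .####|.  b15=0 t=1,i=11
  .###.|.  b14=0 t=1,i=16
  .##.#|#  b13=1 t=1,i=5
  .##..|.  b12=0 t=0,i=2
  .#.##|#  b11=1 t=2,i=6
  .#.#.|#  b10=1 t=0,i=12
  .#..#|.  b9=0 t=0,i=9
  .#...|.  b8=0 t=0,i=14
  ..###|.  b7=0 t=2,i=19
  ..##.|.  b6=0 t=0,i=1
  ..#.#|#  b5=1 t=0,i=11
  ..#..|#  b4=1 t=0,i=8
  ...##|.  b3=0 t=0,i=0
  ...#.|#  b2=1 t=0,i=7
  ....#|.  b1=0 t=0,i=6
  .....|#  b0=1 t=0,i=5
  bits 10000110110101110010110000110101 = 2262248501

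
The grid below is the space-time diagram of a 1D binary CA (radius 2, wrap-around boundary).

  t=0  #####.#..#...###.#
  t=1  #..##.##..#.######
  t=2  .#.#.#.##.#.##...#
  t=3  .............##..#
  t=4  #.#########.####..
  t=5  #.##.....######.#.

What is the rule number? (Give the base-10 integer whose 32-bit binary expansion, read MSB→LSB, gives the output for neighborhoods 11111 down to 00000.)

  [31] ##### => .  t=0,i=1
  [30] ####. => #  t=0,i=3
  [29] ###.# => #  t=0,i=4
  [28] ###.. => .  t=1,i=0
  [27] ##.## => #  t=0,i=16
  [26] ##.#. => .  t=0,i=5
  [25] ##..# => #  t=1,i=1
  [24] ##... => #  t=2,i=14
  [23] #.### => #  t=0,i=17
  [22] #.##. => .  t=1,i=6
  [21] #.#.# => .  t=2,i=1
  [20] #.#.. => #  t=0,i=6
  [19] #..## => .  t=1,i=2
  [18] #..#. => .  t=0,i=8
  [17] #...# => .  t=0,i=11
  [16] #.... => .  t=3,i=1
  [15] .#### => #  t=0,i=0
  [14] .###. => #  t=0,i=14
  [13] .##.# => .  t=1,i=4
  [12] .##.. => #  t=1,i=7
  [11] .#.## => .  t=1,i=11
  [10] .#.#. => .  t=2,i=0
  [9] .#..# => #  t=0,i=7
  [8] .#... => #  t=0,i=10
  [7] ..### => #  t=0,i=13
  [6] ..##. => #  t=1,i=3
  [5] ..#.# => #  t=1,i=10
  [4] ..#.. => .  t=0,i=9
  [3] ...## => #  t=0,i=12
  [2] ...#. => .  t=2,i=16
  [1] ....# => .  t=3,i=11
  [0] ..... => #  t=3,i=2
  bits 01101011100100001101001111101001 = 1804653545

1804653545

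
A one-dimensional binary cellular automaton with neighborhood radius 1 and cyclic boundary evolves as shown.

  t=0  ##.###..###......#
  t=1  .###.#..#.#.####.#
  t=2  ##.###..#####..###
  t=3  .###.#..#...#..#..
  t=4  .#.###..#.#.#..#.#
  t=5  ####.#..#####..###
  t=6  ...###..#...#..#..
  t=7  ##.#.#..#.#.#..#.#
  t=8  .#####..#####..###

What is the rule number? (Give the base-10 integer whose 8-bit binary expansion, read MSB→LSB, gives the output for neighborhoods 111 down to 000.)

  ###|.  b7=0 t=0,i=0
  ##.|#  b6=1 t=0,i=1
  #.#|#  b5=1 t=0,i=2
  #..|.  b4=0 t=0,i=6
  .##|#  b3=1 t=0,i=3
  .#.|#  b2=1 t=1,i=5
  ..#|.  b1=0 t=0,i=7
  ...|#  b0=1 t=0,i=12
  bits 01101101 = 109

109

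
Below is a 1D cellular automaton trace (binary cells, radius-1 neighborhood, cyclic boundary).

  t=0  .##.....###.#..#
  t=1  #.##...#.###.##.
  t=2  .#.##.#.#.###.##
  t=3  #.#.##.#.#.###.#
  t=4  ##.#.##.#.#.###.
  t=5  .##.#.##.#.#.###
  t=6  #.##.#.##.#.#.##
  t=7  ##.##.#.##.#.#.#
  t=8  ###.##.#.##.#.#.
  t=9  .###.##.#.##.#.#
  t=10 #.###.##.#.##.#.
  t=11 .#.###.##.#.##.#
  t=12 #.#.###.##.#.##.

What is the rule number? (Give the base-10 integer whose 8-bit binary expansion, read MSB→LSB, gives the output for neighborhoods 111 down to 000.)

242

  ### -> #   bit 7 = 1  t=0,i=9
  ##. -> #   bit 6 = 1  t=0,i=2
  #.# -> #   bit 5 = 1  t=0,i=0
  #.. -> #   bit 4 = 1  t=0,i=3
  .## -> .   bit 3 = 0  t=0,i=1
  .#. -> .   bit 2 = 0  t=0,i=12
  ..# -> #   bit 1 = 1  t=0,i=7
  ... -> .   bit 0 = 0  t=0,i=4
  bits 11110010 = 242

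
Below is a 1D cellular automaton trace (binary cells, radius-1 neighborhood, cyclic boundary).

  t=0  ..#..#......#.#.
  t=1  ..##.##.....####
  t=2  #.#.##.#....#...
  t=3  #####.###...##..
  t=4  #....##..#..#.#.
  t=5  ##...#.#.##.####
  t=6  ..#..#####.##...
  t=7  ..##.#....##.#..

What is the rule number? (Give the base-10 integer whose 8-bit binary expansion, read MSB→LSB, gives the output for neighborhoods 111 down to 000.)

60

  [7] ### => .  t=1,i=13
  [6] ##. => .  t=1,i=3
  [5] #.# => #  t=0,i=13
  [4] #.. => #  t=0,i=3
  [3] .## => #  t=1,i=2
  [2] .#. => #  t=0,i=2
  [1] ..# => .  t=0,i=1
  [0] ... => .  t=0,i=0
  bits 00111100 = 60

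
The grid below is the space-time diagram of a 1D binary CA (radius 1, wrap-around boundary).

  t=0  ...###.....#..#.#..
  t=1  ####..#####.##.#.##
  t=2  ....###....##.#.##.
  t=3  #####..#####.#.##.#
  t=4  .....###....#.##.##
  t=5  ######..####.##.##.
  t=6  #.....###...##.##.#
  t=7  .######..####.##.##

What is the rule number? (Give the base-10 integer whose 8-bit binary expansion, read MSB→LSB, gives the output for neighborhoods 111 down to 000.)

59

  ### -> .   bit 7 = 0  t=0,i=4
  ##. -> .   bit 6 = 0  t=0,i=5
  #.# -> #   bit 5 = 1  t=0,i=15
  #.. -> #   bit 4 = 1  t=0,i=6
  .## -> #   bit 3 = 1  t=0,i=3
  .#. -> .   bit 2 = 0  t=0,i=11
  ..# -> #   bit 1 = 1  t=0,i=2
  ... -> #   bit 0 = 1  t=0,i=0
  bits 00111011 = 59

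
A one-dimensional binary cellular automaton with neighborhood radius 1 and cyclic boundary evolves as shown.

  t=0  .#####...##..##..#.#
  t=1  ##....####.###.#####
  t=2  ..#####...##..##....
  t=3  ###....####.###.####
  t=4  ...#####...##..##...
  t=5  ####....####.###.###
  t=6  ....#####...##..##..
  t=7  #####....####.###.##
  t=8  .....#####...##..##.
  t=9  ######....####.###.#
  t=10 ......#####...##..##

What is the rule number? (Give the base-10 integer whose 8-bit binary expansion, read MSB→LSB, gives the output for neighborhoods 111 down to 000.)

63

  [7] ### => .  t=0,i=2
  [6] ##. => .  t=0,i=5
  [5] #.# => #  t=0,i=0
  [4] #.. => #  t=0,i=6
  [3] .## => #  t=0,i=1
  [2] .#. => #  t=0,i=17
  [1] ..# => #  t=0,i=8
  [0] ... => #  t=0,i=7
  bits 00111111 = 63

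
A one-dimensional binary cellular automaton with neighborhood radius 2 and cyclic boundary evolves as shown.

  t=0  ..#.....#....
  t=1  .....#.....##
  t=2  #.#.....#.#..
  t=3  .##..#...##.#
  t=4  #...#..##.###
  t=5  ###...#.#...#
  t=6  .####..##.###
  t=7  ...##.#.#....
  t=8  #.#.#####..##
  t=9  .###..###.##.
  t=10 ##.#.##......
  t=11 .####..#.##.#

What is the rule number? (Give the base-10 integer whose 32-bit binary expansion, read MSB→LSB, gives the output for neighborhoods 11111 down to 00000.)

  ##### -> #   bit 31 = 1  t=8,i=6
  ####. -> #   bit 30 = 1  t=4,i=12
  ###.# -> .   bit 29 = 0  t=6,i=12
  ###.. -> #   bit 28 = 1  t=4,i=0
  ##.## -> .   bit 27 = 0  t=4,i=9
  ##.#. -> #   bit 26 = 1  t=3,i=11
  ##..# -> .   bit 25 = 0  t=3,i=3
  ##... -> #   bit 24 = 1  t=1,i=0
  #.### -> .   bit 23 = 0  t=4,i=10
  #.##. -> .   bit 22 = 0  t=3,i=1
  #.#.# -> #   bit 21 = 1  t=3,i=12
  #.#.. -> #   bit 20 = 1  t=2,i=2
  #..## -> #   bit 19 = 1  t=4,i=6
  #..#. -> #   bit 18 = 1  t=2,i=12
  #...# -> #   bit 17 = 1  t=3,i=7
  #.... -> .   bit 16 = 0  t=0,i=4
  .#### -> .   bit 15 = 0  t=4,i=11
  .###. -> .   bit 14 = 0  t=6,i=11
  .##.# -> #   bit 13 = 1  t=3,i=10
  .##.. -> .   bit 12 = 0  t=1,i=12
  .#.## -> #   bit 11 = 1  t=3,i=0
  .#.#. -> #   bit 10 = 1  t=2,i=1
  .#..# -> .   bit 9 = 0  t=2,i=11
  .#... -> .   bit 8 = 0  t=0,i=3
  ..### -> #   bit 7 = 1  t=5,i=12
  ..##. -> .   bit 6 = 0  t=1,i=11
  ..#.# -> .   bit 5 = 0  t=2,i=0
  ..#.. -> .   bit 4 = 0  t=0,i=2
  ...## -> #   bit 3 = 1  t=1,i=10
  ...#. -> .   bit 2 = 0  t=0,i=1
  ....# -> .   bit 1 = 0  t=0,i=0
  ..... -> #   bit 0 = 1  t=0,i=5
  bits 11010101001111100010110010001001 = 3577621641

3577621641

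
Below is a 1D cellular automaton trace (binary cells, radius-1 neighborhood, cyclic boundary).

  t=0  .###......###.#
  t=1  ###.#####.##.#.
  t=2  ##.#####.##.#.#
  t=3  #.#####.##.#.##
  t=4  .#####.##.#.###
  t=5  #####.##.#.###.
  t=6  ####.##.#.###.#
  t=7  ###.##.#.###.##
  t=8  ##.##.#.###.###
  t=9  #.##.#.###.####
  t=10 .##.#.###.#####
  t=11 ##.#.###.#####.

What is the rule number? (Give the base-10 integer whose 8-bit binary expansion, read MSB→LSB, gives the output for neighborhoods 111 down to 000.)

  ### -> #   bit 7 = 1  t=0,i=2
  ##. -> .   bit 6 = 0  t=0,i=3
  #.# -> #   bit 5 = 1  t=0,i=0
  #.. -> #   bit 4 = 1  t=0,i=4
  .## -> #   bit 3 = 1  t=0,i=1
  .#. -> .   bit 2 = 0  t=0,i=14
  ..# -> .   bit 1 = 0  t=0,i=9
  ... -> #   bit 0 = 1  t=0,i=5
  bits 10111001 = 185

185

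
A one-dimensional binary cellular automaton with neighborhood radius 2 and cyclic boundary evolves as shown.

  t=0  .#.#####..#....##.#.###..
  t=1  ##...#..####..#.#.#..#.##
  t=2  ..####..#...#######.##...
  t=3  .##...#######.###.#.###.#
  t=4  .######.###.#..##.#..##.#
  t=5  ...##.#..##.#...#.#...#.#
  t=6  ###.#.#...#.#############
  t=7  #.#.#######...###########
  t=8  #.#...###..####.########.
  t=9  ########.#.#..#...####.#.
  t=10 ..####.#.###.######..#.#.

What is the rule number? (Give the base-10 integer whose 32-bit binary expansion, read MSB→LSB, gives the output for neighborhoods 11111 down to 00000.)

2742449597

  ##### -> #   bit 31 = 1  t=0,i=5
  ####. -> .   bit 30 = 0  t=0,i=6
  ###.# -> #   bit 29 = 1  t=2,i=18
  ###.. -> .   bit 28 = 0  t=0,i=7
  ##.## -> .   bit 27 = 0  t=2,i=19
  ##.#. -> .   bit 26 = 0  t=0,i=17
  ##..# -> #   bit 25 = 1  t=0,i=8
  ##... -> #   bit 24 = 1  t=0,i=23
  #.### -> .   bit 23 = 0  t=0,i=3
  #.##. -> #   bit 22 = 1  t=2,i=20
  #.#.# -> #   bit 21 = 1  t=0,i=18
  #.#.. -> #   bit 20 = 1  t=1,i=18
  #..## -> .   bit 19 = 0  t=1,i=7
  #..#. -> #   bit 18 = 1  t=0,i=9
  #...# -> #   bit 17 = 1  t=0,i=24
  #.... -> .   bit 16 = 0  t=0,i=12
  .#### -> .   bit 15 = 0  t=0,i=4
  .###. -> #   bit 14 = 1  t=0,i=21
  .##.# -> #   bit 13 = 1  t=0,i=16
  .##.. -> #   bit 12 = 1  t=2,i=21
  .#.## -> .   bit 11 = 0  t=0,i=2
  .#.#. -> #   bit 10 = 1  t=1,i=15
  .#..# -> .   bit 9 = 0  t=1,i=6
  .#... -> #   bit 8 = 1  t=0,i=11
  ..### -> #   bit 7 = 1  t=1,i=8
  ..##. -> .   bit 6 = 0  t=0,i=15
  ..#.# -> #   bit 5 = 1  t=0,i=1
  ..#.. -> #   bit 4 = 1  t=0,i=10
  ...## -> #   bit 3 = 1  t=0,i=14
  ...#. -> #   bit 2 = 1  t=0,i=0
  ....# -> .   bit 1 = 0  t=0,i=13
  ..... -> #   bit 0 = 1  t=2,i=24
  bits 10100011011101100111010110111101 = 2742449597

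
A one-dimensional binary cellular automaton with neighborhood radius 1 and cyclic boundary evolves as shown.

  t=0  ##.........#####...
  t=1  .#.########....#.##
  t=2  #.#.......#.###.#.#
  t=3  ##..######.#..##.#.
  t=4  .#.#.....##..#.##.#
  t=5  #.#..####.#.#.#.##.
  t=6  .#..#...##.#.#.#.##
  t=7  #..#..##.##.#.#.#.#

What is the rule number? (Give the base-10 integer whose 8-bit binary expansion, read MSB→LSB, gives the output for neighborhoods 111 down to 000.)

  [7] ### => .  t=0,i=12
  [6] ##. => #  t=0,i=1
  [5] #.# => #  t=1,i=0
  [4] #.. => .  t=0,i=2
  [3] .## => .  t=0,i=0
  [2] .#. => .  t=1,i=1
  [1] ..# => #  t=0,i=10
  [0] ... => #  t=0,i=3
  bits 01100011 = 99

99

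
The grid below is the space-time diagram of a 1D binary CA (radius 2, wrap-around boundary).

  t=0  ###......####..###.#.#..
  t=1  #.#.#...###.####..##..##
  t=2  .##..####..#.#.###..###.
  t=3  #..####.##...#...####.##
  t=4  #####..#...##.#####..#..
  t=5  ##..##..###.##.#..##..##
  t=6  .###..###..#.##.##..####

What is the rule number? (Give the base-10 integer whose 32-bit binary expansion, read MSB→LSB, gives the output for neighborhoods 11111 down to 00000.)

506176396

  ##### -> .   bit 31 = 0  t=4,i=2
  ####. -> .   bit 30 = 0  t=0,i=11
  ###.# -> .   bit 29 = 0  t=0,i=17
  ###.. -> #   bit 28 = 1  t=0,i=2
  ##.## -> #   bit 27 = 1  t=1,i=11
  ##.#. -> #   bit 26 = 1  t=0,i=18
  ##..# -> #   bit 25 = 1  t=0,i=13
  ##... -> .   bit 24 = 0  t=0,i=3
  #.### -> .   bit 23 = 0  t=1,i=12
  #.##. -> .   bit 22 = 0  t=3,i=8
  #.#.# -> #   bit 21 = 1  t=0,i=19
  #.#.. -> .   bit 20 = 0  t=0,i=21
  #..## -> #   bit 19 = 1  t=0,i=14
  #..#. -> .   bit 18 = 0  t=2,i=10
  #...# -> #   bit 17 = 1  t=1,i=6
  #.... -> #   bit 16 = 1  t=0,i=4
  .#### -> #   bit 15 = 1  t=0,i=10
  .###. -> .   bit 14 = 0  t=0,i=1
  .##.# -> #   bit 13 = 1  t=4,i=12
  .##.. -> .   bit 12 = 0  t=1,i=19
  .#.## -> .   bit 11 = 0  t=2,i=14
  .#.#. -> .   bit 10 = 0  t=0,i=20
  .#..# -> #   bit 9 = 1  t=0,i=22
  .#... -> #   bit 8 = 1  t=1,i=5
  ..### -> #   bit 7 = 1  t=0,i=0
  ..##. -> .   bit 6 = 0  t=1,i=18
  ..#.# -> .   bit 5 = 0  t=2,i=11
  ..#.. -> .   bit 4 = 0  t=3,i=13
  ...## -> #   bit 3 = 1  t=0,i=8
  ...#. -> #   bit 2 = 1  t=3,i=12
  ....# -> .   bit 1 = 0  t=0,i=7
  ..... -> .   bit 0 = 0  t=0,i=5
  bits 00011110001010111010001110001100 = 506176396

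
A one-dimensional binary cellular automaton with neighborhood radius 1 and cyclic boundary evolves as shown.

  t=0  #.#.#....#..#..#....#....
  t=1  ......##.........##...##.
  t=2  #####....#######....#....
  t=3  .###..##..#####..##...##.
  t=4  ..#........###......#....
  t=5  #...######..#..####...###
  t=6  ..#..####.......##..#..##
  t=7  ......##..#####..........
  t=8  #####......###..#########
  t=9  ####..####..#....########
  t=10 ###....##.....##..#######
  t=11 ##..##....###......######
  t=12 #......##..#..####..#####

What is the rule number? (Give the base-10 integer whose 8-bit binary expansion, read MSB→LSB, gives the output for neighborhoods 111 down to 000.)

  ###|#  b7=1 t=2,i=1
  ##.|.  b6=0 t=1,i=7
  #.#|.  b5=0 t=0,i=1
  #..|.  b4=0 t=0,i=5
  .##|.  b3=0 t=1,i=6
  .#.|.  b2=0 t=0,i=0
  ..#|.  b1=0 t=0,i=8
  ...|#  b0=1 t=0,i=6
  bits 10000001 = 129

129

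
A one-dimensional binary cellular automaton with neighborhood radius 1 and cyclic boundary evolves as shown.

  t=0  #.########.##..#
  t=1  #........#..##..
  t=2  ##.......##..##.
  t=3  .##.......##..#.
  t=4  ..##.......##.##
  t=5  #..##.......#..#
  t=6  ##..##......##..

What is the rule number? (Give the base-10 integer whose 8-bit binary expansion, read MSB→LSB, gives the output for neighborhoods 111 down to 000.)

84

  ###|.  b7=0 t=0,i=3
  ##.|#  b6=1 t=0,i=0
  #.#|.  b5=0 t=0,i=1
  #..|#  b4=1 t=0,i=13
  .##|.  b3=0 t=0,i=2
  .#.|#  b2=1 t=1,i=0
  ..#|.  b1=0 t=0,i=14
  ...|.  b0=0 t=1,i=2
  bits 01010100 = 84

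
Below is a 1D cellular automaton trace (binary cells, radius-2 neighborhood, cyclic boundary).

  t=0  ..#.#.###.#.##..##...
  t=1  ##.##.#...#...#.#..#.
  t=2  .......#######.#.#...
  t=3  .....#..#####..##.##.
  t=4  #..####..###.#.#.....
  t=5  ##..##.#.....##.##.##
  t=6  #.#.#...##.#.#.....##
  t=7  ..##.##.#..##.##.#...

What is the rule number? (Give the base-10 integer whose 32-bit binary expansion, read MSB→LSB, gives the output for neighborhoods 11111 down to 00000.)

  #####|#  b31=1 t=2,i=9
  ####.|#  b30=1 t=2,i=12
  ###.#|.  b29=0 t=0,i=8
  ###..|.  b28=0 t=3,i=12
  ##.##|.  b27=0 t=1,i=2
  ##.#.|.  b26=0 t=0,i=9
  ##..#|#  b25=1 t=0,i=14
  ##...|.  b24=0 t=0,i=18
  #.###|#  b23=1 t=0,i=6
  #.##.|.  b22=0 t=0,i=12
  #.#.#|#  b21=1 t=0,i=4
  #.#..|.  b20=0 t=1,i=6
  #..##|.  b19=0 t=0,i=15
  #..#.|.  b18=0 t=1,i=18
  #...#|#  b17=1 t=1,i=8
  #....|#  b16=1 t=0,i=19
  .####|#  b15=1 t=2,i=8
  .###.|.  b14=0 t=0,i=7
  .##.#|.  b13=0 t=1,i=1
  .##..|.  b12=0 t=0,i=13
  .#.##|.  b11=0 t=0,i=5
  .#.#.|#  b10=1 t=0,i=3
  .#..#|#  b9=1 t=1,i=17
  .#...|#  b8=1 t=1,i=7
  ..###|.  b7=0 t=2,i=7
  ..##.|#  b6=1 t=0,i=16
  ..#.#|.  b5=0 t=0,i=2
  ..#..|#  b4=1 t=1,i=10
  ...##|.  b3=0 t=2,i=6
  ...#.|#  b2=1 t=0,i=1
  ....#|#  b1=1 t=0,i=0
  .....|.  b0=0 t=0,i=20
  bits 11000010101000111000011101010110 = 3265496918

3265496918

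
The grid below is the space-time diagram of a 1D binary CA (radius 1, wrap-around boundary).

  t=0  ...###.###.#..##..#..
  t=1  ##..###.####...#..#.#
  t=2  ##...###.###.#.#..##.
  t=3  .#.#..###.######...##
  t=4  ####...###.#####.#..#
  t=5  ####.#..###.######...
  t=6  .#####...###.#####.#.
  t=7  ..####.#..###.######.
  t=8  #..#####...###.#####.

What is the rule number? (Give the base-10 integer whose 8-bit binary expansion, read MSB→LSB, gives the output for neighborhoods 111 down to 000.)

229

  nb ###: next=#  (t=0,i=4, bit7=1)
  nb ##.: next=#  (t=0,i=5, bit6=1)
  nb #.#: next=#  (t=0,i=6, bit5=1)
  nb #..: next=.  (t=0,i=12, bit4=0)
  nb .##: next=.  (t=0,i=3, bit3=0)
  nb .#.: next=#  (t=0,i=11, bit2=1)
  nb ..#: next=.  (t=0,i=2, bit1=0)
  nb ...: next=#  (t=0,i=0, bit0=1)
  bits 11100101 = 229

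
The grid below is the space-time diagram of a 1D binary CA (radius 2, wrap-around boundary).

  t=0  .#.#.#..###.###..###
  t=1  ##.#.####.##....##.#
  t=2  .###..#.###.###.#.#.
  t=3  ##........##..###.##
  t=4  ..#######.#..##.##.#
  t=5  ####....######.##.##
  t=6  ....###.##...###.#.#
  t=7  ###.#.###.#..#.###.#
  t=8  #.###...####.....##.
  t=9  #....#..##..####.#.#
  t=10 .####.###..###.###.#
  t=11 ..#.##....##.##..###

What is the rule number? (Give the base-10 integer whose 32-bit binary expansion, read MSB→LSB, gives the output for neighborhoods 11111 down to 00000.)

  nb #####: next=.  (t=4,i=4, bit31=0)
  nb ####.: next=.  (t=1,i=7, bit30=0)
  nb ###.#: next=#  (t=0,i=10, bit29=1)
  nb ###..: next=.  (t=0,i=14, bit28=0)
  nb ##.##: next=#  (t=0,i=11, bit27=1)
  nb ##.#.: next=#  (t=0,i=0, bit26=1)
  nb ##..#: next=.  (t=0,i=15, bit25=0)
  nb ##...: next=#  (t=1,i=12, bit24=1)
  nb #.###: next=.  (t=0,i=12, bit23=0)
  nb #.##.: next=#  (t=1,i=10, bit22=1)
  nb #.#.#: next=#  (t=0,i=1, bit21=1)
  nb #.#..: next=#  (t=0,i=5, bit20=1)
  nb #..##: next=#  (t=0,i=7, bit19=1)
  nb #..#.: next=.  (t=2,i=5, bit18=0)
  nb #...#: next=.  (t=6,i=11, bit17=0)
  nb #....: next=#  (t=1,i=13, bit16=1)
  nb .####: next=#  (t=1,i=6, bit15=1)
  nb .###.: next=.  (t=0,i=9, bit14=0)
  nb .##.#: next=.  (t=1,i=17, bit13=0)
  nb .##..: next=.  (t=1,i=11, bit12=0)
  nb .#.##: next=.  (t=1,i=4, bit11=0)
  nb .#.#.: next=.  (t=0,i=2, bit10=0)
  nb .#..#: next=#  (t=0,i=6, bit9=1)
  nb .#...: next=#  (t=6,i=0, bit8=1)
  nb ..###: next=#  (t=0,i=8, bit7=1)
  nb ..##.: next=#  (t=1,i=16, bit6=1)
  nb ..#.#: next=.  (t=2,i=6, bit5=0)
  nb ..#..: next=.  (t=9,i=5, bit4=0)
  nb ...##: next=.  (t=1,i=15, bit3=0)
  nb ...#.: next=#  (t=9,i=4, bit2=1)
  nb ....#: next=#  (t=1,i=14, bit1=1)
  nb .....: next=#  (t=3,i=4, bit0=1)
  bits 00101101011110011000001111000111 = 762938311

762938311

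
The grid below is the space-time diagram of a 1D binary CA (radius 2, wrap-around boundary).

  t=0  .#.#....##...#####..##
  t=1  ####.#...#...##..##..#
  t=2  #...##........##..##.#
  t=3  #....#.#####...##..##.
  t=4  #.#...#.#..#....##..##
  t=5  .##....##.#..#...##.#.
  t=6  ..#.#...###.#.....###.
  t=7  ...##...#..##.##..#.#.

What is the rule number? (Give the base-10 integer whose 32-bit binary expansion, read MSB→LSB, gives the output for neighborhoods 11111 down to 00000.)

  ##### -> .   bit 31 = 0  t=0,i=15
  ####. -> .   bit 30 = 0  t=0,i=16
  ###.# -> .   bit 29 = 0  t=1,i=3
  ###.. -> #   bit 28 = 1  t=0,i=17
  ##.## -> #   bit 27 = 1  t=2,i=20
  ##.#. -> #   bit 26 = 1  t=0,i=0
  ##..# -> #   bit 25 = 1  t=0,i=18
  ##... -> .   bit 24 = 0  t=0,i=10
  #.### -> .   bit 23 = 0  t=3,i=7
  #.##. -> .   bit 22 = 0  t=2,i=21
  #.#.# -> #   bit 21 = 1  t=0,i=1
  #.#.. -> #   bit 20 = 1  t=0,i=3
  #..## -> .   bit 19 = 0  t=0,i=19
  #..#. -> #   bit 18 = 1  t=4,i=10
  #...# -> .   bit 17 = 0  t=0,i=11
  #.... -> #   bit 16 = 1  t=0,i=5
  .#### -> #   bit 15 = 1  t=0,i=14
  .###. -> .   bit 14 = 0  t=4,i=21
  .##.# -> #   bit 13 = 1  t=0,i=21
  .##.. -> #   bit 12 = 1  t=0,i=9
  .#.## -> #   bit 11 = 1  t=3,i=6
  .#.#. -> #   bit 10 = 1  t=0,i=2
  .#..# -> .   bit 9 = 0  t=4,i=9
  .#... -> .   bit 8 = 0  t=0,i=4
  ..### -> #   bit 7 = 1  t=0,i=13
  ..##. -> .   bit 6 = 0  t=0,i=8
  ..#.# -> .   bit 5 = 0  t=3,i=5
  ..#.. -> .   bit 4 = 0  t=1,i=9
  ...## -> .   bit 3 = 0  t=0,i=7
  ...#. -> .   bit 2 = 0  t=1,i=8
  ....# -> .   bit 1 = 0  t=0,i=6
  ..... -> #   bit 0 = 1  t=2,i=8
  bits 00011110001101011011110010000001 = 506838145

506838145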